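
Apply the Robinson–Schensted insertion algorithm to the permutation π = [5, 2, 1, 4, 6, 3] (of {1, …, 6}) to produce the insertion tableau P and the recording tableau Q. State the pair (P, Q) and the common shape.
P = [1, 3, 6] / [2, 4] / [5];  Q = [1, 4, 5] / [2, 6] / [3];  common shape = (3, 2, 1)

Row-insert the values π_1, π_2, … into P one at a time, bumping the leftmost entry strictly greater than the inserted value down to the next row. The recording tableau Q records, in position (i, j), the step at which that cell was added to P.
  Insert 5 (step 1): P = [5];  Q = [1]
  Insert 2 (step 2): P = [2] / [5];  Q = [1] / [2]
  Insert 1 (step 3): P = [1] / [2] / [5];  Q = [1] / [2] / [3]
  Insert 4 (step 4): P = [1, 4] / [2] / [5];  Q = [1, 4] / [2] / [3]
  Insert 6 (step 5): P = [1, 4, 6] / [2] / [5];  Q = [1, 4, 5] / [2] / [3]
  Insert 3 (step 6): P = [1, 3, 6] / [2, 4] / [5];  Q = [1, 4, 5] / [2, 6] / [3]
Final shape: (3, 2, 1).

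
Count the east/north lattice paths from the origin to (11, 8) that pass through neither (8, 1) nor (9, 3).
Number of paths = 70449

Inclusion–exclusion. Total paths: C(19, 11) = 75582. Through P₁: C(9, 8)·C(10, 3) = 1080. Through P₂: C(12, 9)·C(7, 2) = 4620. Since P₁ is strictly southwest of P₂, a monotone path through both must visit P₁ then P₂; paths through both = C(9, 8)·C(3, 1)·C(7, 2) = 567. Avoid both = 75582 − 1080 − 4620 + 567 = 70449.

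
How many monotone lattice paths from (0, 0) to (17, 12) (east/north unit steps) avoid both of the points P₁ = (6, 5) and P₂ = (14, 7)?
Number of paths = 31845807

Inclusion–exclusion. Total paths: C(29, 17) = 51895935. Through P₁: C(11, 6)·C(18, 11) = 14702688. Through P₂: C(21, 14)·C(8, 3) = 6511680. Since P₁ is strictly southwest of P₂, a monotone path through both must visit P₁ then P₂; paths through both = C(11, 6)·C(10, 8)·C(8, 3) = 1164240. Avoid both = 51895935 − 14702688 − 6511680 + 1164240 = 31845807.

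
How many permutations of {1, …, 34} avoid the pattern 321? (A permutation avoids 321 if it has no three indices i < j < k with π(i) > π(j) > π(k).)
C_34 = 812944042149730764

These 321-avoiding permutations are counted by the Catalan number C_n = (1/(n + 1)) · C(2n, n). For n = 34: C_34 = (1/35) · C(68, 34) = 28453041475240576740/35 = 812944042149730764.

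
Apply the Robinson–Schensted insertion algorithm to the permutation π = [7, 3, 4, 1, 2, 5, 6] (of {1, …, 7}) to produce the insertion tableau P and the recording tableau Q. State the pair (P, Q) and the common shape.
P = [1, 2, 5, 6] / [3, 4] / [7];  Q = [1, 3, 6, 7] / [2, 5] / [4];  common shape = (4, 2, 1)

Row-insert the values π_1, π_2, … into P one at a time, bumping the leftmost entry strictly greater than the inserted value down to the next row. The recording tableau Q records, in position (i, j), the step at which that cell was added to P.
  Insert 7 (step 1): P = [7];  Q = [1]
  Insert 3 (step 2): P = [3] / [7];  Q = [1] / [2]
  Insert 4 (step 3): P = [3, 4] / [7];  Q = [1, 3] / [2]
  Insert 1 (step 4): P = [1, 4] / [3] / [7];  Q = [1, 3] / [2] / [4]
  Insert 2 (step 5): P = [1, 2] / [3, 4] / [7];  Q = [1, 3] / [2, 5] / [4]
  Insert 5 (step 6): P = [1, 2, 5] / [3, 4] / [7];  Q = [1, 3, 6] / [2, 5] / [4]
  Insert 6 (step 7): P = [1, 2, 5, 6] / [3, 4] / [7];  Q = [1, 3, 6, 7] / [2, 5] / [4]
Final shape: (4, 2, 1).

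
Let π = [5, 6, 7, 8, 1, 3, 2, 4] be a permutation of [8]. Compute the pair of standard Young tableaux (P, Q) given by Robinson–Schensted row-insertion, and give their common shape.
P = [1, 2, 4, 8] / [3, 6, 7] / [5];  Q = [1, 2, 3, 4] / [5, 6, 8] / [7];  common shape = (4, 3, 1)

Row-insert the values π_1, π_2, … into P one at a time, bumping the leftmost entry strictly greater than the inserted value down to the next row. The recording tableau Q records, in position (i, j), the step at which that cell was added to P.
  Insert 5 (step 1): P = [5];  Q = [1]
  Insert 6 (step 2): P = [5, 6];  Q = [1, 2]
  Insert 7 (step 3): P = [5, 6, 7];  Q = [1, 2, 3]
  Insert 8 (step 4): P = [5, 6, 7, 8];  Q = [1, 2, 3, 4]
  Insert 1 (step 5): P = [1, 6, 7, 8] / [5];  Q = [1, 2, 3, 4] / [5]
  Insert 3 (step 6): P = [1, 3, 7, 8] / [5, 6];  Q = [1, 2, 3, 4] / [5, 6]
  Insert 2 (step 7): P = [1, 2, 7, 8] / [3, 6] / [5];  Q = [1, 2, 3, 4] / [5, 6] / [7]
  Insert 4 (step 8): P = [1, 2, 4, 8] / [3, 6, 7] / [5];  Q = [1, 2, 3, 4] / [5, 6, 8] / [7]
Final shape: (4, 3, 1).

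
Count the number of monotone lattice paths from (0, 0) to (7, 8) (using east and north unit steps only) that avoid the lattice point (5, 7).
Number of paths = 4059

Total paths from (0, 0) to (7, 8): C(15, 7) = 6435. Paths through (5, 7): (paths (0, 0) → (5, 7)) × (paths (5, 7) → (7, 8)) = C(12, 5) · C(3, 2) = 792 · 3 = 2376. Avoidance count = 6435 − 2376 = 4059.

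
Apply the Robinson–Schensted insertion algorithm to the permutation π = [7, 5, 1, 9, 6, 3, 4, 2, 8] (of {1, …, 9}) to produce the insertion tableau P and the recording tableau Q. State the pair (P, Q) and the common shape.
P = [1, 2, 4, 8] / [3, 6] / [5, 9] / [7];  Q = [1, 4, 7, 9] / [2, 5] / [3, 6] / [8];  common shape = (4, 2, 2, 1)

Row-insert the values π_1, π_2, … into P one at a time, bumping the leftmost entry strictly greater than the inserted value down to the next row. The recording tableau Q records, in position (i, j), the step at which that cell was added to P.
  Insert 7 (step 1): P = [7];  Q = [1]
  Insert 5 (step 2): P = [5] / [7];  Q = [1] / [2]
  Insert 1 (step 3): P = [1] / [5] / [7];  Q = [1] / [2] / [3]
  Insert 9 (step 4): P = [1, 9] / [5] / [7];  Q = [1, 4] / [2] / [3]
  Insert 6 (step 5): P = [1, 6] / [5, 9] / [7];  Q = [1, 4] / [2, 5] / [3]
  Insert 3 (step 6): P = [1, 3] / [5, 6] / [7, 9];  Q = [1, 4] / [2, 5] / [3, 6]
  Insert 4 (step 7): P = [1, 3, 4] / [5, 6] / [7, 9];  Q = [1, 4, 7] / [2, 5] / [3, 6]
  Insert 2 (step 8): P = [1, 2, 4] / [3, 6] / [5, 9] / [7];  Q = [1, 4, 7] / [2, 5] / [3, 6] / [8]
  Insert 8 (step 9): P = [1, 2, 4, 8] / [3, 6] / [5, 9] / [7];  Q = [1, 4, 7, 9] / [2, 5] / [3, 6] / [8]
Final shape: (4, 2, 2, 1).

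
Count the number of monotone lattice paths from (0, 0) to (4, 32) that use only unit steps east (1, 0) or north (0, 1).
Number of paths = 58905

A monotone lattice path from (0, 0) to (4, 32) consists of 4 east steps and 32 north steps in some order, so it is determined by which 4 of the 36 steps are east. The count is C(36, 4) = 58905.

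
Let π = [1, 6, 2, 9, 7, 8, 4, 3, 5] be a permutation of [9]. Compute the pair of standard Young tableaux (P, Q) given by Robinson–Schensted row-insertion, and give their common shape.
P = [1, 2, 3, 5] / [4, 7, 8] / [6] / [9];  Q = [1, 2, 4, 6] / [3, 5, 9] / [7] / [8];  common shape = (4, 3, 1, 1)

Row-insert the values π_1, π_2, … into P one at a time, bumping the leftmost entry strictly greater than the inserted value down to the next row. The recording tableau Q records, in position (i, j), the step at which that cell was added to P.
  Insert 1 (step 1): P = [1];  Q = [1]
  Insert 6 (step 2): P = [1, 6];  Q = [1, 2]
  Insert 2 (step 3): P = [1, 2] / [6];  Q = [1, 2] / [3]
  Insert 9 (step 4): P = [1, 2, 9] / [6];  Q = [1, 2, 4] / [3]
  Insert 7 (step 5): P = [1, 2, 7] / [6, 9];  Q = [1, 2, 4] / [3, 5]
  Insert 8 (step 6): P = [1, 2, 7, 8] / [6, 9];  Q = [1, 2, 4, 6] / [3, 5]
  Insert 4 (step 7): P = [1, 2, 4, 8] / [6, 7] / [9];  Q = [1, 2, 4, 6] / [3, 5] / [7]
  Insert 3 (step 8): P = [1, 2, 3, 8] / [4, 7] / [6] / [9];  Q = [1, 2, 4, 6] / [3, 5] / [7] / [8]
  Insert 5 (step 9): P = [1, 2, 3, 5] / [4, 7, 8] / [6] / [9];  Q = [1, 2, 4, 6] / [3, 5, 9] / [7] / [8]
Final shape: (4, 3, 1, 1).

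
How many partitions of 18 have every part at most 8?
p(18, parts ≤ 8) = 288

Use the recurrence p(n, m) = p(n, m−1) + p(n−m, m): either the largest part is < m (count p(n, m−1)) or the largest part is exactly m (remove one copy of m, count p(n−m, m)). With p(0, ·) = 1 this gives p(18, parts ≤ 8) = 288. (By conjugating Young diagrams, this also counts partitions of 18 into at most 8 parts.)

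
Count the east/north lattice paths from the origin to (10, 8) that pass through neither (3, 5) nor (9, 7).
Number of paths = 17294

Inclusion–exclusion. Total paths: C(18, 10) = 43758. Through P₁: C(8, 3)·C(10, 7) = 6720. Through P₂: C(16, 9)·C(2, 1) = 22880. Since P₁ is strictly southwest of P₂, a monotone path through both must visit P₁ then P₂; paths through both = C(8, 3)·C(8, 6)·C(2, 1) = 3136. Avoid both = 43758 − 6720 − 22880 + 3136 = 17294.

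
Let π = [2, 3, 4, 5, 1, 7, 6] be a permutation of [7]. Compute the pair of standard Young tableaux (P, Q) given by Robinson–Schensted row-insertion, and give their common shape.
P = [1, 3, 4, 5, 6] / [2, 7];  Q = [1, 2, 3, 4, 6] / [5, 7];  common shape = (5, 2)

Row-insert the values π_1, π_2, … into P one at a time, bumping the leftmost entry strictly greater than the inserted value down to the next row. The recording tableau Q records, in position (i, j), the step at which that cell was added to P.
  Insert 2 (step 1): P = [2];  Q = [1]
  Insert 3 (step 2): P = [2, 3];  Q = [1, 2]
  Insert 4 (step 3): P = [2, 3, 4];  Q = [1, 2, 3]
  Insert 5 (step 4): P = [2, 3, 4, 5];  Q = [1, 2, 3, 4]
  Insert 1 (step 5): P = [1, 3, 4, 5] / [2];  Q = [1, 2, 3, 4] / [5]
  Insert 7 (step 6): P = [1, 3, 4, 5, 7] / [2];  Q = [1, 2, 3, 4, 6] / [5]
  Insert 6 (step 7): P = [1, 3, 4, 5, 6] / [2, 7];  Q = [1, 2, 3, 4, 6] / [5, 7]
Final shape: (5, 2).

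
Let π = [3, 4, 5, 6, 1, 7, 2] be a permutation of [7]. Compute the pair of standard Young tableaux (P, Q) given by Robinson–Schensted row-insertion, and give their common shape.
P = [1, 2, 5, 6, 7] / [3, 4];  Q = [1, 2, 3, 4, 6] / [5, 7];  common shape = (5, 2)

Row-insert the values π_1, π_2, … into P one at a time, bumping the leftmost entry strictly greater than the inserted value down to the next row. The recording tableau Q records, in position (i, j), the step at which that cell was added to P.
  Insert 3 (step 1): P = [3];  Q = [1]
  Insert 4 (step 2): P = [3, 4];  Q = [1, 2]
  Insert 5 (step 3): P = [3, 4, 5];  Q = [1, 2, 3]
  Insert 6 (step 4): P = [3, 4, 5, 6];  Q = [1, 2, 3, 4]
  Insert 1 (step 5): P = [1, 4, 5, 6] / [3];  Q = [1, 2, 3, 4] / [5]
  Insert 7 (step 6): P = [1, 4, 5, 6, 7] / [3];  Q = [1, 2, 3, 4, 6] / [5]
  Insert 2 (step 7): P = [1, 2, 5, 6, 7] / [3, 4];  Q = [1, 2, 3, 4, 6] / [5, 7]
Final shape: (5, 2).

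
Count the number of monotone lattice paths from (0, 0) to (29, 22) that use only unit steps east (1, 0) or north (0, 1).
Number of paths = 156077261327400

A monotone lattice path from (0, 0) to (29, 22) consists of 29 east steps and 22 north steps in some order, so it is determined by which 29 of the 51 steps are east. The count is C(51, 29) = 156077261327400.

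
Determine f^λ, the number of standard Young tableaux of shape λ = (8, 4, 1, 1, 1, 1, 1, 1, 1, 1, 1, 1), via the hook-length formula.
# SYT of shape (8, 4, 1, 1, 1, 1, 1, 1, 1, 1, 1, 1) = 24066900

Hook-length formula: f^λ = n! / Π hook(c), product over all cells c of the Young diagram. For λ = (8, 4, 1, 1, 1, 1, 1, 1, 1, 1, 1, 1), n = 22 boxes. Hook lengths by row (left-to-right, top-to-bottom): [19, 8, 7, 6, 4, 3, 2, 1]; [14, 3, 2, 1]; [10]; [9]; [8]; [7]; [6]; [5]; [4]; [3]; [2]; [1]. Product of hooks = 46703178547200. So f^λ = 22! / 46703178547200 = 1124000727777607680000 / 46703178547200 = 24066900.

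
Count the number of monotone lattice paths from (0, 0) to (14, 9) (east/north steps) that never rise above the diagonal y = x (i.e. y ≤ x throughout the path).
Number of paths = 326876

By the reflection principle (André's argument), the number of monotone paths to (14, 9) with n ≤ m that never go above y = x is C(23, 14) − C(23, 15) = 817190 − 490314 = 326876.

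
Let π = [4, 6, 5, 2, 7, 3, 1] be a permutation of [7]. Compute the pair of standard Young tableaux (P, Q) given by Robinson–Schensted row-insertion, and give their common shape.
P = [1, 3, 7] / [2, 5] / [4] / [6];  Q = [1, 2, 5] / [3, 6] / [4] / [7];  common shape = (3, 2, 1, 1)

Row-insert the values π_1, π_2, … into P one at a time, bumping the leftmost entry strictly greater than the inserted value down to the next row. The recording tableau Q records, in position (i, j), the step at which that cell was added to P.
  Insert 4 (step 1): P = [4];  Q = [1]
  Insert 6 (step 2): P = [4, 6];  Q = [1, 2]
  Insert 5 (step 3): P = [4, 5] / [6];  Q = [1, 2] / [3]
  Insert 2 (step 4): P = [2, 5] / [4] / [6];  Q = [1, 2] / [3] / [4]
  Insert 7 (step 5): P = [2, 5, 7] / [4] / [6];  Q = [1, 2, 5] / [3] / [4]
  Insert 3 (step 6): P = [2, 3, 7] / [4, 5] / [6];  Q = [1, 2, 5] / [3, 6] / [4]
  Insert 1 (step 7): P = [1, 3, 7] / [2, 5] / [4] / [6];  Q = [1, 2, 5] / [3, 6] / [4] / [7]
Final shape: (3, 2, 1, 1).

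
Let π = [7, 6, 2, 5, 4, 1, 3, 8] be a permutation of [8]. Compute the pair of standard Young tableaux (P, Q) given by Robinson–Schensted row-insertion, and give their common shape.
P = [1, 3, 8] / [2, 4] / [5] / [6] / [7];  Q = [1, 4, 8] / [2, 7] / [3] / [5] / [6];  common shape = (3, 2, 1, 1, 1)

Row-insert the values π_1, π_2, … into P one at a time, bumping the leftmost entry strictly greater than the inserted value down to the next row. The recording tableau Q records, in position (i, j), the step at which that cell was added to P.
  Insert 7 (step 1): P = [7];  Q = [1]
  Insert 6 (step 2): P = [6] / [7];  Q = [1] / [2]
  Insert 2 (step 3): P = [2] / [6] / [7];  Q = [1] / [2] / [3]
  Insert 5 (step 4): P = [2, 5] / [6] / [7];  Q = [1, 4] / [2] / [3]
  Insert 4 (step 5): P = [2, 4] / [5] / [6] / [7];  Q = [1, 4] / [2] / [3] / [5]
  Insert 1 (step 6): P = [1, 4] / [2] / [5] / [6] / [7];  Q = [1, 4] / [2] / [3] / [5] / [6]
  Insert 3 (step 7): P = [1, 3] / [2, 4] / [5] / [6] / [7];  Q = [1, 4] / [2, 7] / [3] / [5] / [6]
  Insert 8 (step 8): P = [1, 3, 8] / [2, 4] / [5] / [6] / [7];  Q = [1, 4, 8] / [2, 7] / [3] / [5] / [6]
Final shape: (3, 2, 1, 1, 1).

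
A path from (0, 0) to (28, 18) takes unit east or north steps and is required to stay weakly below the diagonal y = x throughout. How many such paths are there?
Number of paths = 1069258071970

By the reflection principle (André's argument), the number of monotone paths to (28, 18) with n ≤ m that never go above y = x is C(46, 28) − C(46, 29) = 2818953098830 − 1749695026860 = 1069258071970.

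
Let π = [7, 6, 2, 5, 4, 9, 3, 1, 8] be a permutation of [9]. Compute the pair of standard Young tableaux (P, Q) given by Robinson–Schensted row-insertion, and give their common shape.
P = [1, 3, 8] / [2, 9] / [4] / [5] / [6] / [7];  Q = [1, 4, 6] / [2, 9] / [3] / [5] / [7] / [8];  common shape = (3, 2, 1, 1, 1, 1)

Row-insert the values π_1, π_2, … into P one at a time, bumping the leftmost entry strictly greater than the inserted value down to the next row. The recording tableau Q records, in position (i, j), the step at which that cell was added to P.
  Insert 7 (step 1): P = [7];  Q = [1]
  Insert 6 (step 2): P = [6] / [7];  Q = [1] / [2]
  Insert 2 (step 3): P = [2] / [6] / [7];  Q = [1] / [2] / [3]
  Insert 5 (step 4): P = [2, 5] / [6] / [7];  Q = [1, 4] / [2] / [3]
  Insert 4 (step 5): P = [2, 4] / [5] / [6] / [7];  Q = [1, 4] / [2] / [3] / [5]
  Insert 9 (step 6): P = [2, 4, 9] / [5] / [6] / [7];  Q = [1, 4, 6] / [2] / [3] / [5]
  Insert 3 (step 7): P = [2, 3, 9] / [4] / [5] / [6] / [7];  Q = [1, 4, 6] / [2] / [3] / [5] / [7]
  Insert 1 (step 8): P = [1, 3, 9] / [2] / [4] / [5] / [6] / [7];  Q = [1, 4, 6] / [2] / [3] / [5] / [7] / [8]
  Insert 8 (step 9): P = [1, 3, 8] / [2, 9] / [4] / [5] / [6] / [7];  Q = [1, 4, 6] / [2, 9] / [3] / [5] / [7] / [8]
Final shape: (3, 2, 1, 1, 1, 1).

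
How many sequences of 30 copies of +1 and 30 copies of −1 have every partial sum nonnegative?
C_30 = 3814986502092304

These ballot sequences are counted by the Catalan number C_n = (1/(n + 1)) · C(2n, n). For n = 30: C_30 = (1/31) · C(60, 30) = 118264581564861424/31 = 3814986502092304.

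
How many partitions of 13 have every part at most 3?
p(13, parts ≤ 3) = 21

Partitions of 13 with all parts ≤ 3: 3+3+3+3+1, 3+3+3+2+2, 3+3+3+2+1+1, 3+3+3+1+1+1+1, 3+3+2+2+2+1, 3+3+2+2+1+1+1, 3+3+2+1+1+1+1+1, 3+3+1+1+1+1+1+1+1, 3+2+2+2+2+2, 3+2+2+2+2+1+1, 3+2+2+2+1+1+1+1, 3+2+2+1+1+1+1+1+1, 3+2+1+1+1+1+1+1+1+1, 3+1+1+1+1+1+1+1+1+1+1, 2+2+2+2+2+2+1, 2+2+2+2+2+1+1+1, 2+2+2+2+1+1+1+1+1, 2+2+2+1+1+1+1+1+1+1, 2+2+1+1+1+1+1+1+1+1+1, 2+1+1+1+1+1+1+1+1+1+1+1, 1+1+1+1+1+1+1+1+1+1+1+1+1. Count = 21.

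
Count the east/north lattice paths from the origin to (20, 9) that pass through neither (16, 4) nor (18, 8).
Number of paths = 4935735

Inclusion–exclusion. Total paths: C(29, 20) = 10015005. Through P₁: C(20, 16)·C(9, 4) = 610470. Through P₂: C(26, 18)·C(3, 2) = 4686825. Since P₁ is strictly southwest of P₂, a monotone path through both must visit P₁ then P₂; paths through both = C(20, 16)·C(6, 2)·C(3, 2) = 218025. Avoid both = 10015005 − 610470 − 4686825 + 218025 = 4935735.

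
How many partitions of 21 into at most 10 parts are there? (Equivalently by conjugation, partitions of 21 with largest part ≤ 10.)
p(21, parts ≤ 10) = 653

Use the recurrence p(n, m) = p(n, m−1) + p(n−m, m): either the largest part is < m (count p(n, m−1)) or the largest part is exactly m (remove one copy of m, count p(n−m, m)). With p(0, ·) = 1 this gives p(21, parts ≤ 10) = 653. (By conjugating Young diagrams, this also counts partitions of 21 into at most 10 parts.)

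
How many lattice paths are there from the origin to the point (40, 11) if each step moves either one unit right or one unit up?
Number of paths = 47626016970

A monotone lattice path from (0, 0) to (40, 11) consists of 40 east steps and 11 north steps in some order, so it is determined by which 40 of the 51 steps are east. The count is C(51, 40) = 47626016970.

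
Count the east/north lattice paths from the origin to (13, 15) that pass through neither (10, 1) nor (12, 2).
Number of paths = 37433868

Inclusion–exclusion. Total paths: C(28, 13) = 37442160. Through P₁: C(11, 10)·C(17, 3) = 7480. Through P₂: C(14, 12)·C(14, 1) = 1274. Since P₁ is strictly southwest of P₂, a monotone path through both must visit P₁ then P₂; paths through both = C(11, 10)·C(3, 2)·C(14, 1) = 462. Avoid both = 37442160 − 7480 − 1274 + 462 = 37433868.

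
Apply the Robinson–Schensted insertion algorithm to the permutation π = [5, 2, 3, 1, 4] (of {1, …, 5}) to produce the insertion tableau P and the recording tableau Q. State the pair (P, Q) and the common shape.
P = [1, 3, 4] / [2] / [5];  Q = [1, 3, 5] / [2] / [4];  common shape = (3, 1, 1)

Row-insert the values π_1, π_2, … into P one at a time, bumping the leftmost entry strictly greater than the inserted value down to the next row. The recording tableau Q records, in position (i, j), the step at which that cell was added to P.
  Insert 5 (step 1): P = [5];  Q = [1]
  Insert 2 (step 2): P = [2] / [5];  Q = [1] / [2]
  Insert 3 (step 3): P = [2, 3] / [5];  Q = [1, 3] / [2]
  Insert 1 (step 4): P = [1, 3] / [2] / [5];  Q = [1, 3] / [2] / [4]
  Insert 4 (step 5): P = [1, 3, 4] / [2] / [5];  Q = [1, 3, 5] / [2] / [4]
Final shape: (3, 1, 1).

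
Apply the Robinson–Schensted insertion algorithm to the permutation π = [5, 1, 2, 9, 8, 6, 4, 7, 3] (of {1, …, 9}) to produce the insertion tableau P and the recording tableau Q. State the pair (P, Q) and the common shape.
P = [1, 2, 3, 7] / [4, 6] / [5] / [8] / [9];  Q = [1, 3, 4, 8] / [2, 5] / [6] / [7] / [9];  common shape = (4, 2, 1, 1, 1)

Row-insert the values π_1, π_2, … into P one at a time, bumping the leftmost entry strictly greater than the inserted value down to the next row. The recording tableau Q records, in position (i, j), the step at which that cell was added to P.
  Insert 5 (step 1): P = [5];  Q = [1]
  Insert 1 (step 2): P = [1] / [5];  Q = [1] / [2]
  Insert 2 (step 3): P = [1, 2] / [5];  Q = [1, 3] / [2]
  Insert 9 (step 4): P = [1, 2, 9] / [5];  Q = [1, 3, 4] / [2]
  Insert 8 (step 5): P = [1, 2, 8] / [5, 9];  Q = [1, 3, 4] / [2, 5]
  Insert 6 (step 6): P = [1, 2, 6] / [5, 8] / [9];  Q = [1, 3, 4] / [2, 5] / [6]
  Insert 4 (step 7): P = [1, 2, 4] / [5, 6] / [8] / [9];  Q = [1, 3, 4] / [2, 5] / [6] / [7]
  Insert 7 (step 8): P = [1, 2, 4, 7] / [5, 6] / [8] / [9];  Q = [1, 3, 4, 8] / [2, 5] / [6] / [7]
  Insert 3 (step 9): P = [1, 2, 3, 7] / [4, 6] / [5] / [8] / [9];  Q = [1, 3, 4, 8] / [2, 5] / [6] / [7] / [9]
Final shape: (4, 2, 1, 1, 1).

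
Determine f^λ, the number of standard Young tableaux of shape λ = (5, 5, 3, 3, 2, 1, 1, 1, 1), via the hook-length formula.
# SYT of shape (5, 5, 3, 3, 2, 1, 1, 1, 1) = 1436300250

Hook-length formula: f^λ = n! / Π hook(c), product over all cells c of the Young diagram. For λ = (5, 5, 3, 3, 2, 1, 1, 1, 1), n = 22 boxes. Hook lengths by row (left-to-right, top-to-bottom): [13, 8, 6, 3, 2]; [12, 7, 5, 2, 1]; [9, 4, 2]; [8, 3, 1]; [6, 1]; [4]; [3]; [2]; [1]. Product of hooks = 782566686720. So f^λ = 22! / 782566686720 = 1124000727777607680000 / 782566686720 = 1436300250.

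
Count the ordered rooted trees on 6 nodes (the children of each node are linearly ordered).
C_5 = 42

These ordered rooted trees are counted by the Catalan number C_n = (1/(n + 1)) · C(2n, n). For n = 5: C_5 = (1/6) · C(10, 5) = 252/6 = 42.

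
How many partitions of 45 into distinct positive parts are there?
q(45) = 2048

A partition into distinct parts is a strictly decreasing sequence summing to n. The recurrence d(n, m) = d(n, m−1) + d(n−m, m−1) (use part m at most once) with q(n) = d(n, n) gives q(45) = 2048. (Euler's theorem: # distinct-part partitions = # odd-part partitions.)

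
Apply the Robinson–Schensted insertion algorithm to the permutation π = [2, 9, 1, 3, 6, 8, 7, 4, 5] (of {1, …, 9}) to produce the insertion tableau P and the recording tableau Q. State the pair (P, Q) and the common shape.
P = [1, 3, 4, 5] / [2, 6, 7] / [8] / [9];  Q = [1, 2, 5, 6] / [3, 4, 9] / [7] / [8];  common shape = (4, 3, 1, 1)

Row-insert the values π_1, π_2, … into P one at a time, bumping the leftmost entry strictly greater than the inserted value down to the next row. The recording tableau Q records, in position (i, j), the step at which that cell was added to P.
  Insert 2 (step 1): P = [2];  Q = [1]
  Insert 9 (step 2): P = [2, 9];  Q = [1, 2]
  Insert 1 (step 3): P = [1, 9] / [2];  Q = [1, 2] / [3]
  Insert 3 (step 4): P = [1, 3] / [2, 9];  Q = [1, 2] / [3, 4]
  Insert 6 (step 5): P = [1, 3, 6] / [2, 9];  Q = [1, 2, 5] / [3, 4]
  Insert 8 (step 6): P = [1, 3, 6, 8] / [2, 9];  Q = [1, 2, 5, 6] / [3, 4]
  Insert 7 (step 7): P = [1, 3, 6, 7] / [2, 8] / [9];  Q = [1, 2, 5, 6] / [3, 4] / [7]
  Insert 4 (step 8): P = [1, 3, 4, 7] / [2, 6] / [8] / [9];  Q = [1, 2, 5, 6] / [3, 4] / [7] / [8]
  Insert 5 (step 9): P = [1, 3, 4, 5] / [2, 6, 7] / [8] / [9];  Q = [1, 2, 5, 6] / [3, 4, 9] / [7] / [8]
Final shape: (4, 3, 1, 1).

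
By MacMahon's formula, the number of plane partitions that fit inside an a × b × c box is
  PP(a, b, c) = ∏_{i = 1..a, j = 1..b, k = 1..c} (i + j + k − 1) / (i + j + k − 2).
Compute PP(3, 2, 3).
PP(3, 2, 3) = 175

Evaluate the triple product over i = 1..3, j = 1..2, k = 1..3. The factors are (2/1) · (3/2) · (4/3) · (3/2) · (4/3) · (5/4) · (3/2) · (4/3) · … (18 factors total). The numerators and denominators telescope so the product is an integer; carrying out the multiplication exactly gives PP(3, 2, 3) = 175.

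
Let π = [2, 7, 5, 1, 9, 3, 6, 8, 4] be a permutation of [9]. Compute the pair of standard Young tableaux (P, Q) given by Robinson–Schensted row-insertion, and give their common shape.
P = [1, 3, 4, 8] / [2, 5, 6] / [7, 9];  Q = [1, 2, 5, 8] / [3, 6, 7] / [4, 9];  common shape = (4, 3, 2)

Row-insert the values π_1, π_2, … into P one at a time, bumping the leftmost entry strictly greater than the inserted value down to the next row. The recording tableau Q records, in position (i, j), the step at which that cell was added to P.
  Insert 2 (step 1): P = [2];  Q = [1]
  Insert 7 (step 2): P = [2, 7];  Q = [1, 2]
  Insert 5 (step 3): P = [2, 5] / [7];  Q = [1, 2] / [3]
  Insert 1 (step 4): P = [1, 5] / [2] / [7];  Q = [1, 2] / [3] / [4]
  Insert 9 (step 5): P = [1, 5, 9] / [2] / [7];  Q = [1, 2, 5] / [3] / [4]
  Insert 3 (step 6): P = [1, 3, 9] / [2, 5] / [7];  Q = [1, 2, 5] / [3, 6] / [4]
  Insert 6 (step 7): P = [1, 3, 6] / [2, 5, 9] / [7];  Q = [1, 2, 5] / [3, 6, 7] / [4]
  Insert 8 (step 8): P = [1, 3, 6, 8] / [2, 5, 9] / [7];  Q = [1, 2, 5, 8] / [3, 6, 7] / [4]
  Insert 4 (step 9): P = [1, 3, 4, 8] / [2, 5, 6] / [7, 9];  Q = [1, 2, 5, 8] / [3, 6, 7] / [4, 9]
Final shape: (4, 3, 2).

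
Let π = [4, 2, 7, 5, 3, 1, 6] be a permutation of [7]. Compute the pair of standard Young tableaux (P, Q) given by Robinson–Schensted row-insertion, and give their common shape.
P = [1, 3, 6] / [2, 5] / [4] / [7];  Q = [1, 3, 7] / [2, 4] / [5] / [6];  common shape = (3, 2, 1, 1)

Row-insert the values π_1, π_2, … into P one at a time, bumping the leftmost entry strictly greater than the inserted value down to the next row. The recording tableau Q records, in position (i, j), the step at which that cell was added to P.
  Insert 4 (step 1): P = [4];  Q = [1]
  Insert 2 (step 2): P = [2] / [4];  Q = [1] / [2]
  Insert 7 (step 3): P = [2, 7] / [4];  Q = [1, 3] / [2]
  Insert 5 (step 4): P = [2, 5] / [4, 7];  Q = [1, 3] / [2, 4]
  Insert 3 (step 5): P = [2, 3] / [4, 5] / [7];  Q = [1, 3] / [2, 4] / [5]
  Insert 1 (step 6): P = [1, 3] / [2, 5] / [4] / [7];  Q = [1, 3] / [2, 4] / [5] / [6]
  Insert 6 (step 7): P = [1, 3, 6] / [2, 5] / [4] / [7];  Q = [1, 3, 7] / [2, 4] / [5] / [6]
Final shape: (3, 2, 1, 1).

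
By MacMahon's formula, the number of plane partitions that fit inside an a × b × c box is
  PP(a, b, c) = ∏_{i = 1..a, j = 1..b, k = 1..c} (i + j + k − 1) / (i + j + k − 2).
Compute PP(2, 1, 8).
PP(2, 1, 8) = 45

Evaluate the triple product over i = 1..2, j = 1..1, k = 1..8. The factors are (2/1) · (3/2) · (4/3) · (5/4) · (6/5) · (7/6) · (8/7) · (9/8) · … (16 factors total). The numerators and denominators telescope so the product is an integer; carrying out the multiplication exactly gives PP(2, 1, 8) = 45.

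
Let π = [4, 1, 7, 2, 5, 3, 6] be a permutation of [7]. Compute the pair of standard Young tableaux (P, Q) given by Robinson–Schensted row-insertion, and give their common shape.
P = [1, 2, 3, 6] / [4, 5] / [7];  Q = [1, 3, 5, 7] / [2, 4] / [6];  common shape = (4, 2, 1)

Row-insert the values π_1, π_2, … into P one at a time, bumping the leftmost entry strictly greater than the inserted value down to the next row. The recording tableau Q records, in position (i, j), the step at which that cell was added to P.
  Insert 4 (step 1): P = [4];  Q = [1]
  Insert 1 (step 2): P = [1] / [4];  Q = [1] / [2]
  Insert 7 (step 3): P = [1, 7] / [4];  Q = [1, 3] / [2]
  Insert 2 (step 4): P = [1, 2] / [4, 7];  Q = [1, 3] / [2, 4]
  Insert 5 (step 5): P = [1, 2, 5] / [4, 7];  Q = [1, 3, 5] / [2, 4]
  Insert 3 (step 6): P = [1, 2, 3] / [4, 5] / [7];  Q = [1, 3, 5] / [2, 4] / [6]
  Insert 6 (step 7): P = [1, 2, 3, 6] / [4, 5] / [7];  Q = [1, 3, 5, 7] / [2, 4] / [6]
Final shape: (4, 2, 1).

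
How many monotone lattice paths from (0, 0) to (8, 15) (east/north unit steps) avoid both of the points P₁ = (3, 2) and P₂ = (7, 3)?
Number of paths = 403724

Inclusion–exclusion. Total paths: C(23, 8) = 490314. Through P₁: C(5, 3)·C(18, 5) = 85680. Through P₂: C(10, 7)·C(13, 1) = 1560. Since P₁ is strictly southwest of P₂, a monotone path through both must visit P₁ then P₂; paths through both = C(5, 3)·C(5, 4)·C(13, 1) = 650. Avoid both = 490314 − 85680 − 1560 + 650 = 403724.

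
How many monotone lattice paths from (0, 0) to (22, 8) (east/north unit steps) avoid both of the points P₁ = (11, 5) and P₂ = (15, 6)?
Number of paths = 3095709

Inclusion–exclusion. Total paths: C(30, 22) = 5852925. Through P₁: C(16, 11)·C(14, 11) = 1589952. Through P₂: C(21, 15)·C(9, 7) = 1953504. Since P₁ is strictly southwest of P₂, a monotone path through both must visit P₁ then P₂; paths through both = C(16, 11)·C(5, 4)·C(9, 7) = 786240. Avoid both = 5852925 − 1589952 − 1953504 + 786240 = 3095709.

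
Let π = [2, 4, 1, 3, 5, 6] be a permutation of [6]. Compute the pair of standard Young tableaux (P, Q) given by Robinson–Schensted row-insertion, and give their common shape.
P = [1, 3, 5, 6] / [2, 4];  Q = [1, 2, 5, 6] / [3, 4];  common shape = (4, 2)

Row-insert the values π_1, π_2, … into P one at a time, bumping the leftmost entry strictly greater than the inserted value down to the next row. The recording tableau Q records, in position (i, j), the step at which that cell was added to P.
  Insert 2 (step 1): P = [2];  Q = [1]
  Insert 4 (step 2): P = [2, 4];  Q = [1, 2]
  Insert 1 (step 3): P = [1, 4] / [2];  Q = [1, 2] / [3]
  Insert 3 (step 4): P = [1, 3] / [2, 4];  Q = [1, 2] / [3, 4]
  Insert 5 (step 5): P = [1, 3, 5] / [2, 4];  Q = [1, 2, 5] / [3, 4]
  Insert 6 (step 6): P = [1, 3, 5, 6] / [2, 4];  Q = [1, 2, 5, 6] / [3, 4]
Final shape: (4, 2).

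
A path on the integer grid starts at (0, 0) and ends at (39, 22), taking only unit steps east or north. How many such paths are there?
Number of paths = 22138745874816900

A monotone lattice path from (0, 0) to (39, 22) consists of 39 east steps and 22 north steps in some order, so it is determined by which 39 of the 61 steps are east. The count is C(61, 39) = 22138745874816900.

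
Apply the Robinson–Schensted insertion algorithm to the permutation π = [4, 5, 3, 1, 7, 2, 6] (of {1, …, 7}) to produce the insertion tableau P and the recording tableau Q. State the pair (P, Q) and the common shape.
P = [1, 2, 6] / [3, 5, 7] / [4];  Q = [1, 2, 5] / [3, 6, 7] / [4];  common shape = (3, 3, 1)

Row-insert the values π_1, π_2, … into P one at a time, bumping the leftmost entry strictly greater than the inserted value down to the next row. The recording tableau Q records, in position (i, j), the step at which that cell was added to P.
  Insert 4 (step 1): P = [4];  Q = [1]
  Insert 5 (step 2): P = [4, 5];  Q = [1, 2]
  Insert 3 (step 3): P = [3, 5] / [4];  Q = [1, 2] / [3]
  Insert 1 (step 4): P = [1, 5] / [3] / [4];  Q = [1, 2] / [3] / [4]
  Insert 7 (step 5): P = [1, 5, 7] / [3] / [4];  Q = [1, 2, 5] / [3] / [4]
  Insert 2 (step 6): P = [1, 2, 7] / [3, 5] / [4];  Q = [1, 2, 5] / [3, 6] / [4]
  Insert 6 (step 7): P = [1, 2, 6] / [3, 5, 7] / [4];  Q = [1, 2, 5] / [3, 6, 7] / [4]
Final shape: (3, 3, 1).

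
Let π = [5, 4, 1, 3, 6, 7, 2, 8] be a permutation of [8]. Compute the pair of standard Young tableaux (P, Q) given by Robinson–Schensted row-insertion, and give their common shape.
P = [1, 2, 6, 7, 8] / [3] / [4] / [5];  Q = [1, 4, 5, 6, 8] / [2] / [3] / [7];  common shape = (5, 1, 1, 1)

Row-insert the values π_1, π_2, … into P one at a time, bumping the leftmost entry strictly greater than the inserted value down to the next row. The recording tableau Q records, in position (i, j), the step at which that cell was added to P.
  Insert 5 (step 1): P = [5];  Q = [1]
  Insert 4 (step 2): P = [4] / [5];  Q = [1] / [2]
  Insert 1 (step 3): P = [1] / [4] / [5];  Q = [1] / [2] / [3]
  Insert 3 (step 4): P = [1, 3] / [4] / [5];  Q = [1, 4] / [2] / [3]
  Insert 6 (step 5): P = [1, 3, 6] / [4] / [5];  Q = [1, 4, 5] / [2] / [3]
  Insert 7 (step 6): P = [1, 3, 6, 7] / [4] / [5];  Q = [1, 4, 5, 6] / [2] / [3]
  Insert 2 (step 7): P = [1, 2, 6, 7] / [3] / [4] / [5];  Q = [1, 4, 5, 6] / [2] / [3] / [7]
  Insert 8 (step 8): P = [1, 2, 6, 7, 8] / [3] / [4] / [5];  Q = [1, 4, 5, 6, 8] / [2] / [3] / [7]
Final shape: (5, 1, 1, 1).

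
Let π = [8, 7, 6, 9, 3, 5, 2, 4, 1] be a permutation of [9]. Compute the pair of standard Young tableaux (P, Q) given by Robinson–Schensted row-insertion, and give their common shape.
P = [1, 4] / [2, 5] / [3, 9] / [6] / [7] / [8];  Q = [1, 4] / [2, 6] / [3, 8] / [5] / [7] / [9];  common shape = (2, 2, 2, 1, 1, 1)

Row-insert the values π_1, π_2, … into P one at a time, bumping the leftmost entry strictly greater than the inserted value down to the next row. The recording tableau Q records, in position (i, j), the step at which that cell was added to P.
  Insert 8 (step 1): P = [8];  Q = [1]
  Insert 7 (step 2): P = [7] / [8];  Q = [1] / [2]
  Insert 6 (step 3): P = [6] / [7] / [8];  Q = [1] / [2] / [3]
  Insert 9 (step 4): P = [6, 9] / [7] / [8];  Q = [1, 4] / [2] / [3]
  Insert 3 (step 5): P = [3, 9] / [6] / [7] / [8];  Q = [1, 4] / [2] / [3] / [5]
  Insert 5 (step 6): P = [3, 5] / [6, 9] / [7] / [8];  Q = [1, 4] / [2, 6] / [3] / [5]
  Insert 2 (step 7): P = [2, 5] / [3, 9] / [6] / [7] / [8];  Q = [1, 4] / [2, 6] / [3] / [5] / [7]
  Insert 4 (step 8): P = [2, 4] / [3, 5] / [6, 9] / [7] / [8];  Q = [1, 4] / [2, 6] / [3, 8] / [5] / [7]
  Insert 1 (step 9): P = [1, 4] / [2, 5] / [3, 9] / [6] / [7] / [8];  Q = [1, 4] / [2, 6] / [3, 8] / [5] / [7] / [9]
Final shape: (2, 2, 2, 1, 1, 1).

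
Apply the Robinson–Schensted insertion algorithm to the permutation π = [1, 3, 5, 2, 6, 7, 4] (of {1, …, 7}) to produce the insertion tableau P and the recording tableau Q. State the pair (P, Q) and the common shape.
P = [1, 2, 4, 6, 7] / [3, 5];  Q = [1, 2, 3, 5, 6] / [4, 7];  common shape = (5, 2)

Row-insert the values π_1, π_2, … into P one at a time, bumping the leftmost entry strictly greater than the inserted value down to the next row. The recording tableau Q records, in position (i, j), the step at which that cell was added to P.
  Insert 1 (step 1): P = [1];  Q = [1]
  Insert 3 (step 2): P = [1, 3];  Q = [1, 2]
  Insert 5 (step 3): P = [1, 3, 5];  Q = [1, 2, 3]
  Insert 2 (step 4): P = [1, 2, 5] / [3];  Q = [1, 2, 3] / [4]
  Insert 6 (step 5): P = [1, 2, 5, 6] / [3];  Q = [1, 2, 3, 5] / [4]
  Insert 7 (step 6): P = [1, 2, 5, 6, 7] / [3];  Q = [1, 2, 3, 5, 6] / [4]
  Insert 4 (step 7): P = [1, 2, 4, 6, 7] / [3, 5];  Q = [1, 2, 3, 5, 6] / [4, 7]
Final shape: (5, 2).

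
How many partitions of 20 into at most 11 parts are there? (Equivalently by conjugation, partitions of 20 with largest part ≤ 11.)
p(20, parts ≤ 11) = 560

Use the recurrence p(n, m) = p(n, m−1) + p(n−m, m): either the largest part is < m (count p(n, m−1)) or the largest part is exactly m (remove one copy of m, count p(n−m, m)). With p(0, ·) = 1 this gives p(20, parts ≤ 11) = 560. (By conjugating Young diagrams, this also counts partitions of 20 into at most 11 parts.)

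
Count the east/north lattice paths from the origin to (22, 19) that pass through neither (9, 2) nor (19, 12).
Number of paths = 222360805050

Inclusion–exclusion. Total paths: C(41, 22) = 244662670200. Through P₁: C(11, 9)·C(30, 13) = 6586791750. Through P₂: C(31, 19)·C(10, 3) = 16934463000. Since P₁ is strictly southwest of P₂, a monotone path through both must visit P₁ then P₂; paths through both = C(11, 9)·C(20, 10)·C(10, 3) = 1219389600. Avoid both = 244662670200 − 6586791750 − 16934463000 + 1219389600 = 222360805050.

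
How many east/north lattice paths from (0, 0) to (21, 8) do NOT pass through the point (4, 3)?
Number of paths = 3370455

Total paths from (0, 0) to (21, 8): C(29, 21) = 4292145. Paths through (4, 3): (paths (0, 0) → (4, 3)) × (paths (4, 3) → (21, 8)) = C(7, 4) · C(22, 17) = 35 · 26334 = 921690. Avoidance count = 4292145 − 921690 = 3370455.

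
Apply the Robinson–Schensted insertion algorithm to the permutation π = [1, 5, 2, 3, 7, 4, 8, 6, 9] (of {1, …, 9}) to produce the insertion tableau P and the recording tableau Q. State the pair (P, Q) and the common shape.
P = [1, 2, 3, 4, 6, 9] / [5, 7, 8];  Q = [1, 2, 4, 5, 7, 9] / [3, 6, 8];  common shape = (6, 3)

Row-insert the values π_1, π_2, … into P one at a time, bumping the leftmost entry strictly greater than the inserted value down to the next row. The recording tableau Q records, in position (i, j), the step at which that cell was added to P.
  Insert 1 (step 1): P = [1];  Q = [1]
  Insert 5 (step 2): P = [1, 5];  Q = [1, 2]
  Insert 2 (step 3): P = [1, 2] / [5];  Q = [1, 2] / [3]
  Insert 3 (step 4): P = [1, 2, 3] / [5];  Q = [1, 2, 4] / [3]
  Insert 7 (step 5): P = [1, 2, 3, 7] / [5];  Q = [1, 2, 4, 5] / [3]
  Insert 4 (step 6): P = [1, 2, 3, 4] / [5, 7];  Q = [1, 2, 4, 5] / [3, 6]
  Insert 8 (step 7): P = [1, 2, 3, 4, 8] / [5, 7];  Q = [1, 2, 4, 5, 7] / [3, 6]
  Insert 6 (step 8): P = [1, 2, 3, 4, 6] / [5, 7, 8];  Q = [1, 2, 4, 5, 7] / [3, 6, 8]
  Insert 9 (step 9): P = [1, 2, 3, 4, 6, 9] / [5, 7, 8];  Q = [1, 2, 4, 5, 7, 9] / [3, 6, 8]
Final shape: (6, 3).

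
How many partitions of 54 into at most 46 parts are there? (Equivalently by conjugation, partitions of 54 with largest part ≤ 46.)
p(54, parts ≤ 46) = 386110

Use the recurrence p(n, m) = p(n, m−1) + p(n−m, m): either the largest part is < m (count p(n, m−1)) or the largest part is exactly m (remove one copy of m, count p(n−m, m)). With p(0, ·) = 1 this gives p(54, parts ≤ 46) = 386110. (By conjugating Young diagrams, this also counts partitions of 54 into at most 46 parts.)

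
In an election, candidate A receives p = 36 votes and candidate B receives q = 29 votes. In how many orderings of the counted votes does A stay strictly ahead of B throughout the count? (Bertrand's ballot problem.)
Strict-lead orderings = 270048001755057904

Total orderings of the 65 votes with 36 for A: C(65, 36) = 2507588587725537680. By the Bertrand ballot formula (Cycle Lemma / reflection principle), the number of orderings in which A is strictly ahead of B throughout is (p − q)/(p + q) · C(p + q, p) = (36 − 29)/(36 + 29) · 2507588587725537680 = 270048001755057904.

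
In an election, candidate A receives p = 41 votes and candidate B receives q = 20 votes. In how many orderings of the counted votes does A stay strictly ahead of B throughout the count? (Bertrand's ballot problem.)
Strict-lead orderings = 2147042307851595

Total orderings of the 61 votes with 41 for A: C(61, 41) = 6236646703759395. By the Bertrand ballot formula (Cycle Lemma / reflection principle), the number of orderings in which A is strictly ahead of B throughout is (p − q)/(p + q) · C(p + q, p) = (41 − 20)/(41 + 20) · 6236646703759395 = 2147042307851595.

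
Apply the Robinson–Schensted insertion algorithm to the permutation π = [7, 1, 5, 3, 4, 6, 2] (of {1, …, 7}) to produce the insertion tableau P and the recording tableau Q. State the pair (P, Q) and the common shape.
P = [1, 2, 4, 6] / [3] / [5] / [7];  Q = [1, 3, 5, 6] / [2] / [4] / [7];  common shape = (4, 1, 1, 1)

Row-insert the values π_1, π_2, … into P one at a time, bumping the leftmost entry strictly greater than the inserted value down to the next row. The recording tableau Q records, in position (i, j), the step at which that cell was added to P.
  Insert 7 (step 1): P = [7];  Q = [1]
  Insert 1 (step 2): P = [1] / [7];  Q = [1] / [2]
  Insert 5 (step 3): P = [1, 5] / [7];  Q = [1, 3] / [2]
  Insert 3 (step 4): P = [1, 3] / [5] / [7];  Q = [1, 3] / [2] / [4]
  Insert 4 (step 5): P = [1, 3, 4] / [5] / [7];  Q = [1, 3, 5] / [2] / [4]
  Insert 6 (step 6): P = [1, 3, 4, 6] / [5] / [7];  Q = [1, 3, 5, 6] / [2] / [4]
  Insert 2 (step 7): P = [1, 2, 4, 6] / [3] / [5] / [7];  Q = [1, 3, 5, 6] / [2] / [4] / [7]
Final shape: (4, 1, 1, 1).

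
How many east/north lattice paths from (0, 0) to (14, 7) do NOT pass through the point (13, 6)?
Number of paths = 62016

Total paths from (0, 0) to (14, 7): C(21, 14) = 116280. Paths through (13, 6): (paths (0, 0) → (13, 6)) × (paths (13, 6) → (14, 7)) = C(19, 13) · C(2, 1) = 27132 · 2 = 54264. Avoidance count = 116280 − 54264 = 62016.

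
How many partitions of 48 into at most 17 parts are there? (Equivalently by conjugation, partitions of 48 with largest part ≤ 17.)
p(48, parts ≤ 17) = 119009

Use the recurrence p(n, m) = p(n, m−1) + p(n−m, m): either the largest part is < m (count p(n, m−1)) or the largest part is exactly m (remove one copy of m, count p(n−m, m)). With p(0, ·) = 1 this gives p(48, parts ≤ 17) = 119009. (By conjugating Young diagrams, this also counts partitions of 48 into at most 17 parts.)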